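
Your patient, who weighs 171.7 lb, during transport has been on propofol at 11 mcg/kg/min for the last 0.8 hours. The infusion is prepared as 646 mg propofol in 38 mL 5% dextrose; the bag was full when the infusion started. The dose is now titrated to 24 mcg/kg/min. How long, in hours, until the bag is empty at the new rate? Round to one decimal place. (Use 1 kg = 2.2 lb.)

Initial rate:
Weight = 171.7 lb ÷ 2.2 lb/kg = 78.04545 kg
Dose = 11 mcg/kg/min × 78.04545 kg = 858.5 mcg/min
858.5 mcg/min × 60 min/hr = 51510 mcg/hr
Concentration = 646 mg ÷ 38 mL = 17 mg/mL = 17000 mcg/mL
Rate = 51510 mcg/hr ÷ 17000 mcg/mL = 3.03 mL/hr
Volume infused so far = 3.03 mL/hr × 0.8 hr = 2.424 mL
Volume remaining = 38 − 2.424 = 35.576 mL
New rate:
Dose = 24 mcg/kg/min × 78.04545 kg = 1873.091 mcg/min
1873.091 mcg/min × 60 min/hr = 112385.5 mcg/hr
Rate = 112385.5 mcg/hr ÷ 17000 mcg/mL = 6.610909 mL/hr
Time remaining = 35.576 mL ÷ 6.610909 mL/hr = 5.381408 hr

5.4 hours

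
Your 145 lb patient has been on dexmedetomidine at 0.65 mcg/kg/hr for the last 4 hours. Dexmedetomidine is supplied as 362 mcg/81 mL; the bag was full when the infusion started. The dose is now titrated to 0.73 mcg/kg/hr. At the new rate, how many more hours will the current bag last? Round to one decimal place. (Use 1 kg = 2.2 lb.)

Initial rate:
Weight = 145 lb ÷ 2.2 lb/kg = 65.90909 kg
Dose = 0.65 mcg/kg/hr × 65.90909 kg = 42.84091 mcg/hr
Concentration = 362 mcg ÷ 81 mL = 4.469136 mcg/mL
Rate = 42.84091 mcg/hr ÷ 4.469136 mcg/mL = 9.585949 mL/hr
Volume infused so far = 9.585949 mL/hr × 4 hr = 38.3438 mL
Volume remaining = 81 − 38.3438 = 42.6562 mL
New rate:
Dose = 0.73 mcg/kg/hr × 65.90909 kg = 48.11364 mcg/hr
Rate = 48.11364 mcg/hr ÷ 4.469136 mcg/mL = 10.76576 mL/hr
Time remaining = 42.6562 mL ÷ 10.76576 mL/hr = 3.962211 hr

4.0 hours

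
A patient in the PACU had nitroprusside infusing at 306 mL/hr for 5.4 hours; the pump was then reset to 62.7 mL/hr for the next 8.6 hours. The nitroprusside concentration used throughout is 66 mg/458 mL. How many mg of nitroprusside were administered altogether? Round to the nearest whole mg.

Concentration = 66 mg ÷ 458 mL = 0.1441048 mg/mL
Stage 1: 306 mL/hr × 5.4 hr = 1652.4 mL → 1652.4 mL × 0.1441048 mg/mL = 238.1188 mg
Stage 2: 62.7 mL/hr × 8.6 hr = 539.22 mL → 539.22 mL × 0.1441048 mg/mL = 77.70419 mg
Total = 238.1188 + 77.70419 = 315.823 mg

316 mg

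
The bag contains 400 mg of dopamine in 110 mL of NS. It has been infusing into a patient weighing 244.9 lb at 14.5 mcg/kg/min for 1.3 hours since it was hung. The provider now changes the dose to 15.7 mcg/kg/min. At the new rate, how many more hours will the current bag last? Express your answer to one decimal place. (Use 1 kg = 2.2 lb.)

2.6 hours

Initial rate:
Weight = 244.9 lb ÷ 2.2 lb/kg = 111.3182 kg
Dose = 14.5 mcg/kg/min × 111.3182 kg = 1614.114 mcg/min
1614.114 mcg/min × 60 min/hr = 96846.82 mcg/hr
Concentration = 400 mg ÷ 110 mL = 3.636364 mg/mL = 3636.364 mcg/mL
Rate = 96846.82 mcg/hr ÷ 3636.364 mcg/mL = 26.63287 mL/hr
Volume infused so far = 26.63287 mL/hr × 1.3 hr = 34.62274 mL
Volume remaining = 110 − 34.62274 = 75.37726 mL
New rate:
Dose = 15.7 mcg/kg/min × 111.3182 kg = 1747.695 mcg/min
1747.695 mcg/min × 60 min/hr = 104861.7 mcg/hr
Rate = 104861.7 mcg/hr ÷ 3636.364 mcg/mL = 28.83697 mL/hr
Time remaining = 75.37726 mL ÷ 28.83697 mL/hr = 2.61391 hr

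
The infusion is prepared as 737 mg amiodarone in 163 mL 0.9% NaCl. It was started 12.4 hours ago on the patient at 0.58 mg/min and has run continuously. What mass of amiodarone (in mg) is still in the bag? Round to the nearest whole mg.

305 mg

0.58 mg/min × 60 min/hr = 34.8 mg/hr
Concentration = 737 mg ÷ 163 mL = 4.521472 mg/mL
Rate = 34.8 mg/hr ÷ 4.521472 mg/mL = 7.696608 mL/hr
Volume infused = 7.696608 mL/hr × 12.4 hr = 95.43794 mL
Volume remaining = 163 − 95.43794 = 67.56206 mL
Drug remaining = 67.56206 mL × 4.521472 mg/mL = 305.48 mg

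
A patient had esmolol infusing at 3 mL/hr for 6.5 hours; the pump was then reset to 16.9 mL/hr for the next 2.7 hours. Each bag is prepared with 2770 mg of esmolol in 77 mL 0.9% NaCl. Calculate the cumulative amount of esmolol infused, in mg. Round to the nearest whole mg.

Concentration = 2770 mg ÷ 77 mL = 35.97403 mg/mL
Stage 1: 3 mL/hr × 6.5 hr = 19.5 mL → 19.5 mL × 35.97403 mg/mL = 701.4935 mg
Stage 2: 16.9 mL/hr × 2.7 hr = 45.63 mL → 45.63 mL × 35.97403 mg/mL = 1641.495 mg
Total = 701.4935 + 1641.495 = 2342.988 mg

2343 mg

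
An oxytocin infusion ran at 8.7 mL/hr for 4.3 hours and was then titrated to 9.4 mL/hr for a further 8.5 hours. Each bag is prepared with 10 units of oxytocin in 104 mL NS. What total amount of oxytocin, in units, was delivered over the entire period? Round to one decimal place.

11.3 units

Concentration = 10 units ÷ 104 mL = 0.09615385 units/mL
Stage 1: 8.7 mL/hr × 4.3 hr = 37.41 mL → 37.41 mL × 0.09615385 units/mL = 3.597115 units
Stage 2: 9.4 mL/hr × 8.5 hr = 79.9 mL → 79.9 mL × 0.09615385 units/mL = 7.682692 units
Total = 3.597115 + 7.682692 = 11.27981 units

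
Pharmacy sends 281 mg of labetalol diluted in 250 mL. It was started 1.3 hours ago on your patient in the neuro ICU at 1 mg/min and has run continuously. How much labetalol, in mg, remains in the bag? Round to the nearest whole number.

1 mg/min × 60 min/hr = 60 mg/hr
Concentration = 281 mg ÷ 250 mL = 1.124 mg/mL
Rate = 60 mg/hr ÷ 1.124 mg/mL = 53.38078 mL/hr
Volume infused = 53.38078 mL/hr × 1.3 hr = 69.39502 mL
Volume remaining = 250 − 69.39502 = 180.605 mL
Drug remaining = 180.605 mL × 1.124 mg/mL = 203 mg

203 mg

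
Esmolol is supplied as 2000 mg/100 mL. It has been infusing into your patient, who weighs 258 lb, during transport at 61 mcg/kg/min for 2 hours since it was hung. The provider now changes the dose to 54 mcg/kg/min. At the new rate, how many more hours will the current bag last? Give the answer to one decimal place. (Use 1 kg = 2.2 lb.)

3.0 hours

Initial rate:
Weight = 258 lb ÷ 2.2 lb/kg = 117.2727 kg
Dose = 61 mcg/kg/min × 117.2727 kg = 7153.636 mcg/min
7153.636 mcg/min × 60 min/hr = 429218.2 mcg/hr
Concentration = 2000 mg ÷ 100 mL = 20 mg/mL = 20000 mcg/mL
Rate = 429218.2 mcg/hr ÷ 20000 mcg/mL = 21.46091 mL/hr
Volume infused so far = 21.46091 mL/hr × 2 hr = 42.92182 mL
Volume remaining = 100 − 42.92182 = 57.07818 mL
New rate:
Dose = 54 mcg/kg/min × 117.2727 kg = 6332.727 mcg/min
6332.727 mcg/min × 60 min/hr = 379963.6 mcg/hr
Rate = 379963.6 mcg/hr ÷ 20000 mcg/mL = 18.99818 mL/hr
Time remaining = 57.07818 mL ÷ 18.99818 mL/hr = 3.004402 hr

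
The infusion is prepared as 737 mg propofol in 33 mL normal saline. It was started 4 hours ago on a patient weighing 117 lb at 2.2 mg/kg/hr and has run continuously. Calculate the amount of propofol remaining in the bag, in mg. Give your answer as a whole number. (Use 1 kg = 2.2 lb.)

Weight = 117 lb ÷ 2.2 lb/kg = 53.18182 kg
Dose = 2.2 mg/kg/hr × 53.18182 kg = 117 mg/hr
Concentration = 737 mg ÷ 33 mL = 22.33333 mg/mL
Rate = 117 mg/hr ÷ 22.33333 mg/mL = 5.238806 mL/hr
Volume infused = 5.238806 mL/hr × 4 hr = 20.95522 mL
Volume remaining = 33 − 20.95522 = 12.04478 mL
Drug remaining = 12.04478 mL × 22.33333 mg/mL = 269 mg

269 mg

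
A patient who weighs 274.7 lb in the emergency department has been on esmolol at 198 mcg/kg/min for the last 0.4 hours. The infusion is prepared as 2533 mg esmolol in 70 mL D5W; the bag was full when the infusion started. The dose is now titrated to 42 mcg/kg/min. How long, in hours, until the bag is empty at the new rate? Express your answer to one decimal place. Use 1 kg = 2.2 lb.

6.2 hours

Initial rate:
Weight = 274.7 lb ÷ 2.2 lb/kg = 124.8636 kg
Dose = 198 mcg/kg/min × 124.8636 kg = 24723 mcg/min
24723 mcg/min × 60 min/hr = 1483380 mcg/hr
Concentration = 2533 mg ÷ 70 mL = 36.18571 mg/mL = 36185.71 mcg/mL
Rate = 1483380 mcg/hr ÷ 36185.71 mcg/mL = 40.99353 mL/hr
Volume infused so far = 40.99353 mL/hr × 0.4 hr = 16.39741 mL
Volume remaining = 70 − 16.39741 = 53.60259 mL
New rate:
Dose = 42 mcg/kg/min × 124.8636 kg = 5244.273 mcg/min
5244.273 mcg/min × 60 min/hr = 314656.4 mcg/hr
Rate = 314656.4 mcg/hr ÷ 36185.71 mcg/mL = 8.695596 mL/hr
Time remaining = 53.60259 mL ÷ 8.695596 mL/hr = 6.164337 hr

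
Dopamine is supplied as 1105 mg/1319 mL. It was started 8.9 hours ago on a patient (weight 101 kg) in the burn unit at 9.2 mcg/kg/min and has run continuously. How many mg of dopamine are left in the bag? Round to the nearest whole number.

609 mg

Dose = 9.2 mcg/kg/min × 101 kg = 929.2 mcg/min
929.2 mcg/min × 60 min/hr = 55752 mcg/hr
Concentration = 1105 mg ÷ 1319 mL = 0.8377559 mg/mL = 837.7559 mcg/mL
Rate = 55752 mcg/hr ÷ 837.7559 mcg/mL = 66.54922 mL/hr
Volume infused = 66.54922 mL/hr × 8.9 hr = 592.2881 mL
Volume remaining = 1319 − 592.2881 = 726.7119 mL
Drug remaining = 726.7119 mL × 837.7559 mcg/mL = 608807.2 mcg = 608.8072 mg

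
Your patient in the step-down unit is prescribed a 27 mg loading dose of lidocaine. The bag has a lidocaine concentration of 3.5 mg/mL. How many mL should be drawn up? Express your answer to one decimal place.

Volume = 27 mg ÷ 3.5 mg/mL = 7.714286 mL

7.7 mL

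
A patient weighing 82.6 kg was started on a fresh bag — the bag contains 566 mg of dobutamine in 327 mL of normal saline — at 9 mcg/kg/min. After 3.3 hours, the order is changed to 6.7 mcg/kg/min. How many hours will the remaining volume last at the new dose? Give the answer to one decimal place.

12.6 hours

Initial rate:
Dose = 9 mcg/kg/min × 82.6 kg = 743.4 mcg/min
743.4 mcg/min × 60 min/hr = 44604 mcg/hr
Concentration = 566 mg ÷ 327 mL = 1.730887 mg/mL = 1730.887 mcg/mL
Rate = 44604 mcg/hr ÷ 1730.887 mcg/mL = 25.76945 mL/hr
Volume infused so far = 25.76945 mL/hr × 3.3 hr = 85.03918 mL
Volume remaining = 327 − 85.03918 = 241.9608 mL
New rate:
Dose = 6.7 mcg/kg/min × 82.6 kg = 553.42 mcg/min
553.42 mcg/min × 60 min/hr = 33205.2 mcg/hr
Rate = 33205.2 mcg/hr ÷ 1730.887 mcg/mL = 19.18392 mL/hr
Time remaining = 241.9608 mL ÷ 19.18392 mL/hr = 12.61269 hr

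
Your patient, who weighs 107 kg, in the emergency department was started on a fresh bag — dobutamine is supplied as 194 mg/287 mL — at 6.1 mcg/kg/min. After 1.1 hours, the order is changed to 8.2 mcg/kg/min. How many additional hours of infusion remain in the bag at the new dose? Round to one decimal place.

Initial rate:
Dose = 6.1 mcg/kg/min × 107 kg = 652.7 mcg/min
652.7 mcg/min × 60 min/hr = 39162 mcg/hr
Concentration = 194 mg ÷ 287 mL = 0.6759582 mg/mL = 675.9582 mcg/mL
Rate = 39162 mcg/hr ÷ 675.9582 mcg/mL = 57.93554 mL/hr
Volume infused so far = 57.93554 mL/hr × 1.1 hr = 63.72909 mL
Volume remaining = 287 − 63.72909 = 223.2709 mL
New rate:
Dose = 8.2 mcg/kg/min × 107 kg = 877.4 mcg/min
877.4 mcg/min × 60 min/hr = 52644 mcg/hr
Rate = 52644 mcg/hr ÷ 675.9582 mcg/mL = 77.88056 mL/hr
Time remaining = 223.2709 mL ÷ 77.88056 mL/hr = 2.866838 hr

2.9 hours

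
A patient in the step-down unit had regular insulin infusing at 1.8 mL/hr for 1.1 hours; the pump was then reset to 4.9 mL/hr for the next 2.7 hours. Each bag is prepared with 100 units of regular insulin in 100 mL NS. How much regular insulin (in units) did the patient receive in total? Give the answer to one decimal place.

15.2 units

Concentration = 100 units ÷ 100 mL = 1 units/mL
Stage 1: 1.8 mL/hr × 1.1 hr = 1.98 mL → 1.98 mL × 1 units/mL = 1.98 units
Stage 2: 4.9 mL/hr × 2.7 hr = 13.23 mL → 13.23 mL × 1 units/mL = 13.23 units
Total = 1.98 + 13.23 = 15.21 units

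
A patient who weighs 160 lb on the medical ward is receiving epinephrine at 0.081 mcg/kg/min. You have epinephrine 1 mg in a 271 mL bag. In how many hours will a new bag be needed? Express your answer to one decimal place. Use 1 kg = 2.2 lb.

Weight = 160 lb ÷ 2.2 lb/kg = 72.72727 kg
Dose = 0.081 mcg/kg/min × 72.72727 kg = 5.890909 mcg/min
5.890909 mcg/min × 60 min/hr = 353.4545 mcg/hr
Concentration = 1 mg ÷ 271 mL = 0.003690037 mg/mL = 3.690037 mcg/mL
Rate = 353.4545 mcg/hr ÷ 3.690037 mcg/mL = 95.78618 mL/hr
Duration = 271 mL ÷ 95.78618 mL/hr = 2.829218 hr

2.8 hours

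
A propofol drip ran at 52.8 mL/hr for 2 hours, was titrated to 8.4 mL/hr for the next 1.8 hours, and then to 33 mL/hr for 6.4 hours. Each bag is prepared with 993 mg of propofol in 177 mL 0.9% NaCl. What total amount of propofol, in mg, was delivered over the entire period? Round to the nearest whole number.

1862 mg

Concentration = 993 mg ÷ 177 mL = 5.610169 mg/mL
Stage 1: 52.8 mL/hr × 2 hr = 105.6 mL → 105.6 mL × 5.610169 mg/mL = 592.4339 mg
Stage 2: 8.4 mL/hr × 1.8 hr = 15.12 mL → 15.12 mL × 5.610169 mg/mL = 84.82576 mg
Stage 3: 33 mL/hr × 6.4 hr = 211.2 mL → 211.2 mL × 5.610169 mg/mL = 1184.868 mg
Total = 592.4339 + 84.82576 + 1184.868 = 1862.127 mg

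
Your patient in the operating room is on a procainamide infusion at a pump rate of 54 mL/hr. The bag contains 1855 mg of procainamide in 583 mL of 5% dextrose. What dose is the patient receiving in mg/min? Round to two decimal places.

Concentration = 1855 mg ÷ 583 mL = 3.181818 mg/mL
Drug rate = 54 mL/hr × 3.181818 mg/mL = 171.8182 mg/hr
171.8182 mg/hr ÷ 60 min/hr = 2.863636 mg/min

2.86 mg/min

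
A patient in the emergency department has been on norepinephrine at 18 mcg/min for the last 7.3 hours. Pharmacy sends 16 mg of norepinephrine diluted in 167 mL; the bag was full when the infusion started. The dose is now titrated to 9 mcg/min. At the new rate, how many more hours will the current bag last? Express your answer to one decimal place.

15.0 hours

Initial rate:
18 mcg/min × 60 min/hr = 1080 mcg/hr
Concentration = 16 mg ÷ 167 mL = 0.09580838 mg/mL = 95.80838 mcg/mL
Rate = 1080 mcg/hr ÷ 95.80838 mcg/mL = 11.2725 mL/hr
Volume infused so far = 11.2725 mL/hr × 7.3 hr = 82.28925 mL
Volume remaining = 167 − 82.28925 = 84.71075 mL
New rate:
9 mcg/min × 60 min/hr = 540 mcg/hr
Rate = 540 mcg/hr ÷ 95.80838 mcg/mL = 5.63625 mL/hr
Time remaining = 84.71075 mL ÷ 5.63625 mL/hr = 15.02963 hr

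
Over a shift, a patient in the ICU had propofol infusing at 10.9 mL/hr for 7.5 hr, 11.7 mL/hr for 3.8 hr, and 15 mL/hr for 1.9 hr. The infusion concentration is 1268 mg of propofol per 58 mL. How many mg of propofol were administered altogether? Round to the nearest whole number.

Concentration = 1268 mg ÷ 58 mL = 21.86207 mg/mL
Stage 1: 10.9 mL/hr × 7.5 hr = 81.75 mL → 81.75 mL × 21.86207 mg/mL = 1787.224 mg
Stage 2: 11.7 mL/hr × 3.8 hr = 44.46 mL → 44.46 mL × 21.86207 mg/mL = 971.9876 mg
Stage 3: 15 mL/hr × 1.9 hr = 28.5 mL → 28.5 mL × 21.86207 mg/mL = 623.069 mg
Total = 1787.224 + 971.9876 + 623.069 = 3382.281 mg

3382 mg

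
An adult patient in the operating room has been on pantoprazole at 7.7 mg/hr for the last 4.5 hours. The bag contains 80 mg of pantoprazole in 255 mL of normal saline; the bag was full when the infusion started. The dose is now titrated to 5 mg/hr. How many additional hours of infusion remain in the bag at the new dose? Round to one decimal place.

Initial rate:
Concentration = 80 mg ÷ 255 mL = 0.3137255 mg/mL
Rate = 7.7 mg/hr ÷ 0.3137255 mg/mL = 24.54375 mL/hr
Volume infused so far = 24.54375 mL/hr × 4.5 hr = 110.4469 mL
Volume remaining = 255 − 110.4469 = 144.5531 mL
New rate:
Rate = 5 mg/hr ÷ 0.3137255 mg/mL = 15.9375 mL/hr
Time remaining = 144.5531 mL ÷ 15.9375 mL/hr = 9.07 hr

9.1 hours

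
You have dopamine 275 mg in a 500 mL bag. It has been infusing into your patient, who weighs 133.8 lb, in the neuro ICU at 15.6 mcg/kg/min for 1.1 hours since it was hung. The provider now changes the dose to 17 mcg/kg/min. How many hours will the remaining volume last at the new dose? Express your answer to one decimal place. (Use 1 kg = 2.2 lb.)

Initial rate:
Weight = 133.8 lb ÷ 2.2 lb/kg = 60.81818 kg
Dose = 15.6 mcg/kg/min × 60.81818 kg = 948.7636 mcg/min
948.7636 mcg/min × 60 min/hr = 56925.82 mcg/hr
Concentration = 275 mg ÷ 500 mL = 0.55 mg/mL = 550 mcg/mL
Rate = 56925.82 mcg/hr ÷ 550 mcg/mL = 103.5015 mL/hr
Volume infused so far = 103.5015 mL/hr × 1.1 hr = 113.8516 mL
Volume remaining = 500 − 113.8516 = 386.1484 mL
New rate:
Dose = 17 mcg/kg/min × 60.81818 kg = 1033.909 mcg/min
1033.909 mcg/min × 60 min/hr = 62034.55 mcg/hr
Rate = 62034.55 mcg/hr ÷ 550 mcg/mL = 112.7901 mL/hr
Time remaining = 386.1484 mL ÷ 112.7901 mL/hr = 3.423602 hr

3.4 hours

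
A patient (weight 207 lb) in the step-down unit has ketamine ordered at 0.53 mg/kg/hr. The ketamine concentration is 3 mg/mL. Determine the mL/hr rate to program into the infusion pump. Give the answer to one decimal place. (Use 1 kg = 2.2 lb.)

Weight = 207 lb ÷ 2.2 lb/kg = 94.09091 kg
Dose = 0.53 mg/kg/hr × 94.09091 kg = 49.86818 mg/hr
Rate = 49.86818 mg/hr ÷ 3 mg/mL = 16.62273 mL/hr

16.6 mL/hr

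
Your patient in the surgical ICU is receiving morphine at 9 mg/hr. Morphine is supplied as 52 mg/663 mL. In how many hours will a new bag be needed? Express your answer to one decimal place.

5.8 hours

Concentration = 52 mg ÷ 663 mL = 0.07843137 mg/mL
Rate = 9 mg/hr ÷ 0.07843137 mg/mL = 114.75 mL/hr
Duration = 663 mL ÷ 114.75 mL/hr = 5.777778 hr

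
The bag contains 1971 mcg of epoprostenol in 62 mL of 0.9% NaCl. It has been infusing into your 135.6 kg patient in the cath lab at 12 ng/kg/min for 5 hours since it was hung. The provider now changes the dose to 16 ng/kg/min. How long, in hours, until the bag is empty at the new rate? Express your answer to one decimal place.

Initial rate:
Dose = 12 ng/kg/min × 135.6 kg = 1627.2 ng/min
1627.2 ng/min × 60 min/hr = 97632 ng/hr
Concentration = 1971 mcg ÷ 62 mL = 31.79032 mcg/mL = 31790.32 ng/mL
Rate = 97632 ng/hr ÷ 31790.32 ng/mL = 3.071123 mL/hr
Volume infused so far = 3.071123 mL/hr × 5 hr = 15.35562 mL
Volume remaining = 62 − 15.35562 = 46.64438 mL
New rate:
Dose = 16 ng/kg/min × 135.6 kg = 2169.6 ng/min
2169.6 ng/min × 60 min/hr = 130176 ng/hr
Rate = 130176 ng/hr ÷ 31790.32 ng/mL = 4.094831 mL/hr
Time remaining = 46.64438 mL ÷ 4.094831 mL/hr = 11.39104 hr

11.4 hours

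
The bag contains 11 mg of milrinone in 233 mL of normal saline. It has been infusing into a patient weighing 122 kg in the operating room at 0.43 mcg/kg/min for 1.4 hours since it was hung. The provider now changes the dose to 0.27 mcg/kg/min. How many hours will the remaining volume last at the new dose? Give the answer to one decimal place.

3.3 hours

Initial rate:
Dose = 0.43 mcg/kg/min × 122 kg = 52.46 mcg/min
52.46 mcg/min × 60 min/hr = 3147.6 mcg/hr
Concentration = 11 mg ÷ 233 mL = 0.0472103 mg/mL = 47.2103 mcg/mL
Rate = 3147.6 mcg/hr ÷ 47.2103 mcg/mL = 66.67189 mL/hr
Volume infused so far = 66.67189 mL/hr × 1.4 hr = 93.34065 mL
Volume remaining = 233 − 93.34065 = 139.6594 mL
New rate:
Dose = 0.27 mcg/kg/min × 122 kg = 32.94 mcg/min
32.94 mcg/min × 60 min/hr = 1976.4 mcg/hr
Rate = 1976.4 mcg/hr ÷ 47.2103 mcg/mL = 41.86375 mL/hr
Time remaining = 139.6594 mL ÷ 41.86375 mL/hr = 3.336045 hr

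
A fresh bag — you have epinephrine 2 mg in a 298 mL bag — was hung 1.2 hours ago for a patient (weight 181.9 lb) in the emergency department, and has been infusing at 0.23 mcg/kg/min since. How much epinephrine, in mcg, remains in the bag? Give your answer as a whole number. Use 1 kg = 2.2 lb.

Weight = 181.9 lb ÷ 2.2 lb/kg = 82.68182 kg
Dose = 0.23 mcg/kg/min × 82.68182 kg = 19.01682 mcg/min
19.01682 mcg/min × 60 min/hr = 1141.009 mcg/hr
Concentration = 2 mg ÷ 298 mL = 0.006711409 mg/mL = 6.711409 mcg/mL
Rate = 1141.009 mcg/hr ÷ 6.711409 mcg/mL = 170.0104 mL/hr
Volume infused = 170.0104 mL/hr × 1.2 hr = 204.0124 mL
Volume remaining = 298 − 204.0124 = 93.98757 mL
Drug remaining = 93.98757 mL × 6.711409 mcg/mL = 630.7891 mcg

631 mcg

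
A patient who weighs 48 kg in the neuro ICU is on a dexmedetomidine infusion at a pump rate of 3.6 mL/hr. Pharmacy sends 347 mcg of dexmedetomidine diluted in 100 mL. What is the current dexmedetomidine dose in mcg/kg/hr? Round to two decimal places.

Concentration = 347 mcg ÷ 100 mL = 3.47 mcg/mL
Drug rate = 3.6 mL/hr × 3.47 mcg/mL = 12.492 mcg/hr
12.492 mcg/hr ÷ 48 kg = 0.26025 mcg/kg/hr

0.26 mcg/kg/hr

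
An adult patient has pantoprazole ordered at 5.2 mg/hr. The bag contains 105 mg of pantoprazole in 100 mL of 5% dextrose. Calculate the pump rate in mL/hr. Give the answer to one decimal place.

5.0 mL/hr

Concentration = 105 mg ÷ 100 mL = 1.05 mg/mL
Rate = 5.2 mg/hr ÷ 1.05 mg/mL = 4.952381 mL/hr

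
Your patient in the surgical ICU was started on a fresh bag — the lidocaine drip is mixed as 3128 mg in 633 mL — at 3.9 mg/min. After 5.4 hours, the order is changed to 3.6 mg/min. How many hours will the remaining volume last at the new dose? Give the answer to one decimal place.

Initial rate:
3.9 mg/min × 60 min/hr = 234 mg/hr
Concentration = 3128 mg ÷ 633 mL = 4.941548 mg/mL
Rate = 234 mg/hr ÷ 4.941548 mg/mL = 47.35358 mL/hr
Volume infused so far = 47.35358 mL/hr × 5.4 hr = 255.7093 mL
Volume remaining = 633 − 255.7093 = 377.2907 mL
New rate:
3.6 mg/min × 60 min/hr = 216 mg/hr
Rate = 216 mg/hr ÷ 4.941548 mg/mL = 43.711 mL/hr
Time remaining = 377.2907 mL ÷ 43.711 mL/hr = 8.631481 hr

8.6 hours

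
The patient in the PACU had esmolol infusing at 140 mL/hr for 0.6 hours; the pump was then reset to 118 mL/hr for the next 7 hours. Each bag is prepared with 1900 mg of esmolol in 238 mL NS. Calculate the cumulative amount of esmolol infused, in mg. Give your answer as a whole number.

7265 mg

Concentration = 1900 mg ÷ 238 mL = 7.983193 mg/mL
Stage 1: 140 mL/hr × 0.6 hr = 84 mL → 84 mL × 7.983193 mg/mL = 670.5882 mg
Stage 2: 118 mL/hr × 7 hr = 826 mL → 826 mL × 7.983193 mg/mL = 6594.118 mg
Total = 670.5882 + 6594.118 = 7264.706 mg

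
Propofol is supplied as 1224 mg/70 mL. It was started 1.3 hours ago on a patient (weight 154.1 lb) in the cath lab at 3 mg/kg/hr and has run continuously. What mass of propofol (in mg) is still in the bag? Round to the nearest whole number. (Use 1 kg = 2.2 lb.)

Weight = 154.1 lb ÷ 2.2 lb/kg = 70.04545 kg
Dose = 3 mg/kg/hr × 70.04545 kg = 210.1364 mg/hr
Concentration = 1224 mg ÷ 70 mL = 17.48571 mg/mL
Rate = 210.1364 mg/hr ÷ 17.48571 mg/mL = 12.0176 mL/hr
Volume infused = 12.0176 mL/hr × 1.3 hr = 15.62288 mL
Volume remaining = 70 − 15.62288 = 54.37712 mL
Drug remaining = 54.37712 mL × 17.48571 mg/mL = 950.8227 mg

951 mg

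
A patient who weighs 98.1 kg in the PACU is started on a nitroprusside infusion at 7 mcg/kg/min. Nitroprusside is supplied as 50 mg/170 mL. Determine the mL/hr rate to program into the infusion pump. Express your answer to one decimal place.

Dose = 7 mcg/kg/min × 98.1 kg = 686.7 mcg/min
686.7 mcg/min × 60 min/hr = 41202 mcg/hr
Concentration = 50 mg ÷ 170 mL = 0.2941176 mg/mL = 294.1176 mcg/mL
Rate = 41202 mcg/hr ÷ 294.1176 mcg/mL = 140.0868 mL/hr

140.1 mL/hr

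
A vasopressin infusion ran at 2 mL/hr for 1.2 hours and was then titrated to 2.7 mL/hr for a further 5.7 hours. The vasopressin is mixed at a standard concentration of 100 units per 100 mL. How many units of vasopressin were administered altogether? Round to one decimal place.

17.8 units

Concentration = 100 units ÷ 100 mL = 1 units/mL
Stage 1: 2 mL/hr × 1.2 hr = 2.4 mL → 2.4 mL × 1 units/mL = 2.4 units
Stage 2: 2.7 mL/hr × 5.7 hr = 15.39 mL → 15.39 mL × 1 units/mL = 15.39 units
Total = 2.4 + 15.39 = 17.79 units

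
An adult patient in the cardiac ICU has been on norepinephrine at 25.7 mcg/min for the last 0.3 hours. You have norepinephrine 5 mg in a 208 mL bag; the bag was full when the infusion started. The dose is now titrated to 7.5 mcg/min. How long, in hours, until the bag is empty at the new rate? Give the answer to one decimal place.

10.1 hours

Initial rate:
25.7 mcg/min × 60 min/hr = 1542 mcg/hr
Concentration = 5 mg ÷ 208 mL = 0.02403846 mg/mL = 24.03846 mcg/mL
Rate = 1542 mcg/hr ÷ 24.03846 mcg/mL = 64.1472 mL/hr
Volume infused so far = 64.1472 mL/hr × 0.3 hr = 19.24416 mL
Volume remaining = 208 − 19.24416 = 188.7558 mL
New rate:
7.5 mcg/min × 60 min/hr = 450 mcg/hr
Rate = 450 mcg/hr ÷ 24.03846 mcg/mL = 18.72 mL/hr
Time remaining = 188.7558 mL ÷ 18.72 mL/hr = 10.08311 hr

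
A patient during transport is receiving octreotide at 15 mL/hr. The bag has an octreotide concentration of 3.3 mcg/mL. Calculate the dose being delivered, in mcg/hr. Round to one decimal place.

Drug rate = 15 mL/hr × 3.3 mcg/mL = 49.5 mcg/hr

49.5 mcg/hr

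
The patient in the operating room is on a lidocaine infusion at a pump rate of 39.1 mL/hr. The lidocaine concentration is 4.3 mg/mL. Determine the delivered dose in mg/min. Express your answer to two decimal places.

2.80 mg/min

Drug rate = 39.1 mL/hr × 4.3 mg/mL = 168.13 mg/hr
168.13 mg/hr ÷ 60 min/hr = 2.802167 mg/min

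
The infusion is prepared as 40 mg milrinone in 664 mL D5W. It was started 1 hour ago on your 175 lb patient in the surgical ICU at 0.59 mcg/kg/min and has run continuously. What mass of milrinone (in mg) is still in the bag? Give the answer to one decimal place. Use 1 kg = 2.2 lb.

37.2 mg

Weight = 175 lb ÷ 2.2 lb/kg = 79.54545 kg
Dose = 0.59 mcg/kg/min × 79.54545 kg = 46.93182 mcg/min
46.93182 mcg/min × 60 min/hr = 2815.909 mcg/hr
Concentration = 40 mg ÷ 664 mL = 0.06024096 mg/mL = 60.24096 mcg/mL
Rate = 2815.909 mcg/hr ÷ 60.24096 mcg/mL = 46.74409 mL/hr
Volume infused = 46.74409 mL/hr × 1 hr = 46.74409 mL
Volume remaining = 664 − 46.74409 = 617.2559 mL
Drug remaining = 617.2559 mL × 60.24096 mcg/mL = 37184.09 mcg = 37.18409 mg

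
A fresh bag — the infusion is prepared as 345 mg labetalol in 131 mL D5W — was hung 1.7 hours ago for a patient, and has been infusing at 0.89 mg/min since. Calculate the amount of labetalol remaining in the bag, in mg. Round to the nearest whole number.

0.89 mg/min × 60 min/hr = 53.4 mg/hr
Concentration = 345 mg ÷ 131 mL = 2.633588 mg/mL
Rate = 53.4 mg/hr ÷ 2.633588 mg/mL = 20.27652 mL/hr
Volume infused = 20.27652 mL/hr × 1.7 hr = 34.47009 mL
Volume remaining = 131 − 34.47009 = 96.52991 mL
Drug remaining = 96.52991 mL × 2.633588 mg/mL = 254.22 mg

254 mg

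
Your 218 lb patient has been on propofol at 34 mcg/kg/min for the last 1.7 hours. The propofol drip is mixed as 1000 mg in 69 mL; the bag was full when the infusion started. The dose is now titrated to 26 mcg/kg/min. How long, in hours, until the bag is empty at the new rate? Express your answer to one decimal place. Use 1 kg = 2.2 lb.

4.2 hours

Initial rate:
Weight = 218 lb ÷ 2.2 lb/kg = 99.09091 kg
Dose = 34 mcg/kg/min × 99.09091 kg = 3369.091 mcg/min
3369.091 mcg/min × 60 min/hr = 202145.5 mcg/hr
Concentration = 1000 mg ÷ 69 mL = 14.49275 mg/mL = 14492.75 mcg/mL
Rate = 202145.5 mcg/hr ÷ 14492.75 mcg/mL = 13.94804 mL/hr
Volume infused so far = 13.94804 mL/hr × 1.7 hr = 23.71166 mL
Volume remaining = 69 − 23.71166 = 45.28834 mL
New rate:
Dose = 26 mcg/kg/min × 99.09091 kg = 2576.364 mcg/min
2576.364 mcg/min × 60 min/hr = 154581.8 mcg/hr
Rate = 154581.8 mcg/hr ÷ 14492.75 mcg/mL = 10.66615 mL/hr
Time remaining = 45.28834 mL ÷ 10.66615 mL/hr = 4.245989 hr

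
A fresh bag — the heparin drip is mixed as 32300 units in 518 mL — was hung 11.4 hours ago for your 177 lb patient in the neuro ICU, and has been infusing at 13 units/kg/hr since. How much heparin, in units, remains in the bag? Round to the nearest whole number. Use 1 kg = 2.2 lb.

20377 units

Weight = 177 lb ÷ 2.2 lb/kg = 80.45455 kg
Dose = 13 units/kg/hr × 80.45455 kg = 1045.909 units/hr
Concentration = 32300 units ÷ 518 mL = 62.35521 units/mL
Rate = 1045.909 units/hr ÷ 62.35521 units/mL = 16.7734 mL/hr
Volume infused = 16.7734 mL/hr × 11.4 hr = 191.2168 mL
Volume remaining = 518 − 191.2168 = 326.7832 mL
Drug remaining = 326.7832 mL × 62.35521 units/mL = 20376.64 units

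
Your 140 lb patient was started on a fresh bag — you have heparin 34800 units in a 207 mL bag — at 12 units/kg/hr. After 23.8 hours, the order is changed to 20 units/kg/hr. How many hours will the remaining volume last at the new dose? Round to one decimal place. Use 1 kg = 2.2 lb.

Initial rate:
Weight = 140 lb ÷ 2.2 lb/kg = 63.63636 kg
Dose = 12 units/kg/hr × 63.63636 kg = 763.6364 units/hr
Concentration = 34800 units ÷ 207 mL = 168.1159 units/mL
Rate = 763.6364 units/hr ÷ 168.1159 units/mL = 4.54232 mL/hr
Volume infused so far = 4.54232 mL/hr × 23.8 hr = 108.1072 mL
Volume remaining = 207 − 108.1072 = 98.89279 mL
New rate:
Dose = 20 units/kg/hr × 63.63636 kg = 1272.727 units/hr
Rate = 1272.727 units/hr ÷ 168.1159 units/mL = 7.570533 mL/hr
Time remaining = 98.89279 mL ÷ 7.570533 mL/hr = 13.06286 hr

13.1 hours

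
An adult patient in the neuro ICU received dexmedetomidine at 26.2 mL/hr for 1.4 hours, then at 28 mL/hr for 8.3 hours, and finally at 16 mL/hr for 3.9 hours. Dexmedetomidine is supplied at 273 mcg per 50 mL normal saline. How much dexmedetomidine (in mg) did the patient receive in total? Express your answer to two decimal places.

1.81 mg

Concentration = 273 mcg ÷ 50 mL = 5.46 mcg/mL
Stage 1: 26.2 mL/hr × 1.4 hr = 36.68 mL → 36.68 mL × 5.46 mcg/mL = 200.2728 mcg
Stage 2: 28 mL/hr × 8.3 hr = 232.4 mL → 232.4 mL × 5.46 mcg/mL = 1268.904 mcg
Stage 3: 16 mL/hr × 3.9 hr = 62.4 mL → 62.4 mL × 5.46 mcg/mL = 340.704 mcg
Total = 200.2728 + 1268.904 + 340.704 = 1809.881 mcg = 1.809881 mg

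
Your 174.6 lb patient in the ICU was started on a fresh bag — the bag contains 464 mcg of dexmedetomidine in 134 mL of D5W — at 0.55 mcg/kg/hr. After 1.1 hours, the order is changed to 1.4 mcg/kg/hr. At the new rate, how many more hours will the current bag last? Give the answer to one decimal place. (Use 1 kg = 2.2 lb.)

3.7 hours

Initial rate:
Weight = 174.6 lb ÷ 2.2 lb/kg = 79.36364 kg
Dose = 0.55 mcg/kg/hr × 79.36364 kg = 43.65 mcg/hr
Concentration = 464 mcg ÷ 134 mL = 3.462687 mcg/mL
Rate = 43.65 mcg/hr ÷ 3.462687 mcg/mL = 12.60582 mL/hr
Volume infused so far = 12.60582 mL/hr × 1.1 hr = 13.8664 mL
Volume remaining = 134 − 13.8664 = 120.1336 mL
New rate:
Dose = 1.4 mcg/kg/hr × 79.36364 kg = 111.1091 mcg/hr
Rate = 111.1091 mcg/hr ÷ 3.462687 mcg/mL = 32.08754 mL/hr
Time remaining = 120.1336 mL ÷ 32.08754 mL/hr = 3.743933 hr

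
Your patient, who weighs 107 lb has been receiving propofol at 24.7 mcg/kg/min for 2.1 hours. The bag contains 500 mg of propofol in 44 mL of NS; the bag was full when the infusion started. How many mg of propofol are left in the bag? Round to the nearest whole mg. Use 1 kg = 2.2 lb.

Weight = 107 lb ÷ 2.2 lb/kg = 48.63636 kg
Dose = 24.7 mcg/kg/min × 48.63636 kg = 1201.318 mcg/min
1201.318 mcg/min × 60 min/hr = 72079.09 mcg/hr
Concentration = 500 mg ÷ 44 mL = 11.36364 mg/mL = 11363.64 mcg/mL
Rate = 72079.09 mcg/hr ÷ 11363.64 mcg/mL = 6.34296 mL/hr
Volume infused = 6.34296 mL/hr × 2.1 hr = 13.32022 mL
Volume remaining = 44 − 13.32022 = 30.67978 mL
Drug remaining = 30.67978 mL × 11363.64 mcg/mL = 348633.9 mcg = 348.6339 mg

349 mg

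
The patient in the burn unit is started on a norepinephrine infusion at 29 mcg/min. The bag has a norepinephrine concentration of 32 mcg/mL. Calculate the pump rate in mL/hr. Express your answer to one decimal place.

29 mcg/min × 60 min/hr = 1740 mcg/hr
Rate = 1740 mcg/hr ÷ 32 mcg/mL = 54.375 mL/hr

54.4 mL/hr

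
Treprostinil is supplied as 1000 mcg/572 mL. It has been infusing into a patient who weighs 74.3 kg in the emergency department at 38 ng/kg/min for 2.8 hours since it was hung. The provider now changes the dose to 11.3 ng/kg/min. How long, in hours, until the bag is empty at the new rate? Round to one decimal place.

Initial rate:
Dose = 38 ng/kg/min × 74.3 kg = 2823.4 ng/min
2823.4 ng/min × 60 min/hr = 169404 ng/hr
Concentration = 1000 mcg ÷ 572 mL = 1.748252 mcg/mL = 1748.252 ng/mL
Rate = 169404 ng/hr ÷ 1748.252 ng/mL = 96.89909 mL/hr
Volume infused so far = 96.89909 mL/hr × 2.8 hr = 271.3174 mL
Volume remaining = 572 − 271.3174 = 300.6826 mL
New rate:
Dose = 11.3 ng/kg/min × 74.3 kg = 839.59 ng/min
839.59 ng/min × 60 min/hr = 50375.4 ng/hr
Rate = 50375.4 ng/hr ÷ 1748.252 ng/mL = 28.81473 mL/hr
Time remaining = 300.6826 mL ÷ 28.81473 mL/hr = 10.43503 hr

10.4 hours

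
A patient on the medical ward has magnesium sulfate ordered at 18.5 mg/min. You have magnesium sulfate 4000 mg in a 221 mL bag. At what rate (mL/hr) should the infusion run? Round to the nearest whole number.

61 mL/hr

18.5 mg/min × 60 min/hr = 1110 mg/hr
Concentration = 4000 mg ÷ 221 mL = 18.09955 mg/mL
Rate = 1110 mg/hr ÷ 18.09955 mg/mL = 61.3275 mL/hr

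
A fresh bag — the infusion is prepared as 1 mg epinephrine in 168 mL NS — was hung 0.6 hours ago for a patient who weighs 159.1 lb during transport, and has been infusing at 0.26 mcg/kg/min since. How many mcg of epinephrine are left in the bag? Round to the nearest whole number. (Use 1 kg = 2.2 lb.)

Weight = 159.1 lb ÷ 2.2 lb/kg = 72.31818 kg
Dose = 0.26 mcg/kg/min × 72.31818 kg = 18.80273 mcg/min
18.80273 mcg/min × 60 min/hr = 1128.164 mcg/hr
Concentration = 1 mg ÷ 168 mL = 0.005952381 mg/mL = 5.952381 mcg/mL
Rate = 1128.164 mcg/hr ÷ 5.952381 mcg/mL = 189.5315 mL/hr
Volume infused = 189.5315 mL/hr × 0.6 hr = 113.7189 mL
Volume remaining = 168 − 113.7189 = 54.28111 mL
Drug remaining = 54.28111 mL × 5.952381 mcg/mL = 323.1018 mcg

323 mcg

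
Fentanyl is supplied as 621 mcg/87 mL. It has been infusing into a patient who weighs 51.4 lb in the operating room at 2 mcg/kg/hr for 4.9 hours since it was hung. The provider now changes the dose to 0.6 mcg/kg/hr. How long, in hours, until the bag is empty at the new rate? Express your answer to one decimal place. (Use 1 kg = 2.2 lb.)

Initial rate:
Weight = 51.4 lb ÷ 2.2 lb/kg = 23.36364 kg
Dose = 2 mcg/kg/hr × 23.36364 kg = 46.72727 mcg/hr
Concentration = 621 mcg ÷ 87 mL = 7.137931 mcg/mL
Rate = 46.72727 mcg/hr ÷ 7.137931 mcg/mL = 6.546333 mL/hr
Volume infused so far = 6.546333 mL/hr × 4.9 hr = 32.07703 mL
Volume remaining = 87 − 32.07703 = 54.92297 mL
New rate:
Dose = 0.6 mcg/kg/hr × 23.36364 kg = 14.01818 mcg/hr
Rate = 14.01818 mcg/hr ÷ 7.137931 mcg/mL = 1.9639 mL/hr
Time remaining = 54.92297 mL ÷ 1.9639 mL/hr = 27.96628 hr

28.0 hours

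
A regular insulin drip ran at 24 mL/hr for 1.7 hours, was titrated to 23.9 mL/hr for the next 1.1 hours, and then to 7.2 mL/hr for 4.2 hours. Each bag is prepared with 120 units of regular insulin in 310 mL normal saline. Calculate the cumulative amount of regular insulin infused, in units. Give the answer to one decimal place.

37.7 units

Concentration = 120 units ÷ 310 mL = 0.3870968 units/mL
Stage 1: 24 mL/hr × 1.7 hr = 40.8 mL → 40.8 mL × 0.3870968 units/mL = 15.79355 units
Stage 2: 23.9 mL/hr × 1.1 hr = 26.29 mL → 26.29 mL × 0.3870968 units/mL = 10.17677 units
Stage 3: 7.2 mL/hr × 4.2 hr = 30.24 mL → 30.24 mL × 0.3870968 units/mL = 11.70581 units
Total = 15.79355 + 10.17677 + 11.70581 = 37.67613 units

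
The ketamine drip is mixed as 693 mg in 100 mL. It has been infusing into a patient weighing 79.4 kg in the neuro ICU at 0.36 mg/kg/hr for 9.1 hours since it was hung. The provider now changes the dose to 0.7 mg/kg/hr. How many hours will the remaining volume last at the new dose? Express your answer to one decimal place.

Initial rate:
Dose = 0.36 mg/kg/hr × 79.4 kg = 28.584 mg/hr
Concentration = 693 mg ÷ 100 mL = 6.93 mg/mL
Rate = 28.584 mg/hr ÷ 6.93 mg/mL = 4.124675 mL/hr
Volume infused so far = 4.124675 mL/hr × 9.1 hr = 37.53455 mL
Volume remaining = 100 − 37.53455 = 62.46545 mL
New rate:
Dose = 0.7 mg/kg/hr × 79.4 kg = 55.58 mg/hr
Rate = 55.58 mg/hr ÷ 6.93 mg/mL = 8.020202 mL/hr
Time remaining = 62.46545 mL ÷ 8.020202 mL/hr = 7.788514 hr

7.8 hours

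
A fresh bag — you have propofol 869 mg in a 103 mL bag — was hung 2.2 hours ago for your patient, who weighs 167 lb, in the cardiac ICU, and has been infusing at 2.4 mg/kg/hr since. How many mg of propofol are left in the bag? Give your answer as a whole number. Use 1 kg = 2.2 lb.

Weight = 167 lb ÷ 2.2 lb/kg = 75.90909 kg
Dose = 2.4 mg/kg/hr × 75.90909 kg = 182.1818 mg/hr
Concentration = 869 mg ÷ 103 mL = 8.436893 mg/mL
Rate = 182.1818 mg/hr ÷ 8.436893 mg/mL = 21.59347 mL/hr
Volume infused = 21.59347 mL/hr × 2.2 hr = 47.50564 mL
Volume remaining = 103 − 47.50564 = 55.49436 mL
Drug remaining = 55.49436 mL × 8.436893 mg/mL = 468.2 mg

468 mg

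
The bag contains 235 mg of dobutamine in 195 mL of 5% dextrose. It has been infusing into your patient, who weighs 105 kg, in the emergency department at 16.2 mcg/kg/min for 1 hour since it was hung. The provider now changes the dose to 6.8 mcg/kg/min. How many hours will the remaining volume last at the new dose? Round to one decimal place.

3.1 hours

Initial rate:
Dose = 16.2 mcg/kg/min × 105 kg = 1701 mcg/min
1701 mcg/min × 60 min/hr = 102060 mcg/hr
Concentration = 235 mg ÷ 195 mL = 1.205128 mg/mL = 1205.128 mcg/mL
Rate = 102060 mcg/hr ÷ 1205.128 mcg/mL = 84.68809 mL/hr
Volume infused so far = 84.68809 mL/hr × 1 hr = 84.68809 mL
Volume remaining = 195 − 84.68809 = 110.3119 mL
New rate:
Dose = 6.8 mcg/kg/min × 105 kg = 714 mcg/min
714 mcg/min × 60 min/hr = 42840 mcg/hr
Rate = 42840 mcg/hr ÷ 1205.128 mcg/mL = 35.54809 mL/hr
Time remaining = 110.3119 mL ÷ 35.54809 mL/hr = 3.103175 hr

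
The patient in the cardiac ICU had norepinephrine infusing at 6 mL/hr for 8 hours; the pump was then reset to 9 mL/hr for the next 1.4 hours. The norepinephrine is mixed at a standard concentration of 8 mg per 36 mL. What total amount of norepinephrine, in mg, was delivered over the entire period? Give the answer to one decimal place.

13.5 mg

Concentration = 8 mg ÷ 36 mL = 0.2222222 mg/mL
Stage 1: 6 mL/hr × 8 hr = 48 mL → 48 mL × 0.2222222 mg/mL = 10.66667 mg
Stage 2: 9 mL/hr × 1.4 hr = 12.6 mL → 12.6 mL × 0.2222222 mg/mL = 2.8 mg
Total = 10.66667 + 2.8 = 13.46667 mg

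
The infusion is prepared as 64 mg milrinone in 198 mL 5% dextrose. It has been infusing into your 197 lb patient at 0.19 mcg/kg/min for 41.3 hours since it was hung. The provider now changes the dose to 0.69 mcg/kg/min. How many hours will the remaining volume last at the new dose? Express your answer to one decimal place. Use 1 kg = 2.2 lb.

5.9 hours

Initial rate:
Weight = 197 lb ÷ 2.2 lb/kg = 89.54545 kg
Dose = 0.19 mcg/kg/min × 89.54545 kg = 17.01364 mcg/min
17.01364 mcg/min × 60 min/hr = 1020.818 mcg/hr
Concentration = 64 mg ÷ 198 mL = 0.3232323 mg/mL = 323.2323 mcg/mL
Rate = 1020.818 mcg/hr ÷ 323.2323 mcg/mL = 3.158156 mL/hr
Volume infused so far = 3.158156 mL/hr × 41.3 hr = 130.4319 mL
Volume remaining = 198 − 130.4319 = 67.56815 mL
New rate:
Dose = 0.69 mcg/kg/min × 89.54545 kg = 61.78636 mcg/min
61.78636 mcg/min × 60 min/hr = 3707.182 mcg/hr
Rate = 3707.182 mcg/hr ÷ 323.2323 mcg/mL = 11.46909 mL/hr
Time remaining = 67.56815 mL ÷ 11.46909 mL/hr = 5.891324 hr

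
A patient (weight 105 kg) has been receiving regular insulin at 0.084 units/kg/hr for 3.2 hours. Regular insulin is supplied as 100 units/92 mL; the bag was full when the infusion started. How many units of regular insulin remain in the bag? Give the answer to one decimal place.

71.8 units

Dose = 0.084 units/kg/hr × 105 kg = 8.82 units/hr
Concentration = 100 units ÷ 92 mL = 1.086957 units/mL
Rate = 8.82 units/hr ÷ 1.086957 units/mL = 8.1144 mL/hr
Volume infused = 8.1144 mL/hr × 3.2 hr = 25.96608 mL
Volume remaining = 92 − 25.96608 = 66.03392 mL
Drug remaining = 66.03392 mL × 1.086957 units/mL = 71.776 units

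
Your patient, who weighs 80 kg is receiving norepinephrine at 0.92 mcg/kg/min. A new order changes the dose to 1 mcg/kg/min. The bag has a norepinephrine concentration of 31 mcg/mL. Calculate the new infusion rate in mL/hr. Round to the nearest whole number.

Dose = 1 mcg/kg/min × 80 kg = 80 mcg/min
80 mcg/min × 60 min/hr = 4800 mcg/hr
Rate = 4800 mcg/hr ÷ 31 mcg/mL = 154.8387 mL/hr

155 mL/hr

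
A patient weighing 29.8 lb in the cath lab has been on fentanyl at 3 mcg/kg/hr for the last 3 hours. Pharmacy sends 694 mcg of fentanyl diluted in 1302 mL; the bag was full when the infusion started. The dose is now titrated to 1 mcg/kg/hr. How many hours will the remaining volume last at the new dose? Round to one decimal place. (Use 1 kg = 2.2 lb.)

Initial rate:
Weight = 29.8 lb ÷ 2.2 lb/kg = 13.54545 kg
Dose = 3 mcg/kg/hr × 13.54545 kg = 40.63636 mcg/hr
Concentration = 694 mcg ÷ 1302 mL = 0.5330261 mcg/mL
Rate = 40.63636 mcg/hr ÷ 0.5330261 mcg/mL = 76.2371 mL/hr
Volume infused so far = 76.2371 mL/hr × 3 hr = 228.7113 mL
Volume remaining = 1302 − 228.7113 = 1073.289 mL
New rate:
Dose = 1 mcg/kg/hr × 13.54545 kg = 13.54545 mcg/hr
Rate = 13.54545 mcg/hr ÷ 0.5330261 mcg/mL = 25.41237 mL/hr
Time remaining = 1073.289 mL ÷ 25.41237 mL/hr = 42.2349 hr

42.2 hours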